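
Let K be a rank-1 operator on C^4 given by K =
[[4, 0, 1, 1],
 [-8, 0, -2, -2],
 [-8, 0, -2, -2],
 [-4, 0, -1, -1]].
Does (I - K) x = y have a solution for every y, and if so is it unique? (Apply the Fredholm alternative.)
(I - K) is singular (det(I - K) = 0, i.e. 1 ∈ sigma(K)). (I - K) x = y is solvable iff y ⊥ ker((I - K)^*) = span{(4, 0, 1, 1)}, i.e. iff 4y_1 + y_3 + y_4 = 0. When solvable, the solutions are x = y + c·(1, -2, -2, -1), c arbitrary (ker(I - K) = span{(1, -2, -2, -1)}, dimension 1).

K has rank 1, so it is an outer product K = u v^T: every row of K is a multiple of one row vector. Reading off the entries, u = (1, -2, -2, -1) and v = (4, 0, 1, 1) (row i of K equals u_i·v^T). A rank-one matrix u v^T satisfies K u = u (v·u) and kills the (3)-dimensional subspace v^⊥, so its characteristic polynomial is lambda^3 (lambda - v·u) with v·u = tr K = 1. Hence the eigenvalues of I - K are 1 (multiplicity 3) and 1 - (1) = 0, so det(I - K) = 0. (Direct check: I - K =
[[-3, 0, -1, -1],
 [8, 1, 2, 2],
 [8, 0, 3, 2],
 [4, 0, 1, 2]]
has determinant 0.) So 1 is an eigenvalue of K and (I - K) is not invertible. The finite-dimensional Fredholm alternative says: either (I - K) is invertible, or ker(I - K) ≠ {0} and then range(I - K) = ker((I - K)^*)^⊥, with dim ker(I - K) = dim ker((I - K)^*). We are in the second case, so we need both kernels. Kernel of I - K: (I - K) u = u - u (v·u) = u - u = 0, so ker(I - K) = span{u} = span{(1, -2, -2, -1)} (it is exactly 1-dimensional because rank(I - K) = 3). Kernel of the adjoint: K is real, so (I - K)^* = I - K^T = I - v u^T, and (I - v u^T) v = v - v (u·v) = 0; hence ker((I - K)^*) = span{v} = span{(4, 0, 1, 1)}. Therefore (I - K) x = y is solvable iff <y, v> = 0, i.e. iff 4y_1 + y_3 + y_4 = 0. When this holds, K y = u (v·y) = 0, so (I - K) y = y and x = y is a particular solution; the full solution set is the line x = y + c·u = y + c·(1, -2, -2, -1), c ∈ C.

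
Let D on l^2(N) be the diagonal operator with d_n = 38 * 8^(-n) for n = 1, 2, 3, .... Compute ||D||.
||D|| = 19/4 (attained at n = 1)

For D diagonal, ||D|| = sup_n |d_n|. The sequence d_n = 38 * 8^(-n) is positive and strictly decreasing (ratio 8^(-1) < 1), so the supremum is d_1 = 38/8 = 19/4. Hence ||D|| = 19/4.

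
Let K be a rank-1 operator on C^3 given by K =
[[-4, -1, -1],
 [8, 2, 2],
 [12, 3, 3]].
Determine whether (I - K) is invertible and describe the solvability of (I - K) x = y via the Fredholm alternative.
(I - K) is singular (det(I - K) = 0, i.e. 1 ∈ sigma(K)). (I - K) x = y is solvable iff y ⊥ ker((I - K)^*) = span{(-4, -1, -1)}, i.e. iff -4y_1 - y_2 - y_3 = 0. When solvable, the solutions are x = y + c·(1, -2, -3), c arbitrary (ker(I - K) = span{(1, -2, -3)}, dimension 1).

K has rank 1, so it is an outer product K = u v^T: every row of K is a multiple of one row vector. Reading off the entries, u = (1, -2, -3) and v = (-4, -1, -1) (row i of K equals u_i·v^T). A rank-one matrix u v^T satisfies K u = u (v·u) and kills the (2)-dimensional subspace v^⊥, so its characteristic polynomial is lambda^2 (lambda - v·u) with v·u = tr K = 1. Hence the eigenvalues of I - K are 1 (multiplicity 2) and 1 - (1) = 0, so det(I - K) = 0. (Direct check: I - K =
[[5, 1, 1],
 [-8, -1, -2],
 [-12, -3, -2]]
has determinant 0.) So 1 is an eigenvalue of K and (I - K) is not invertible. The finite-dimensional Fredholm alternative says: either (I - K) is invertible, or ker(I - K) ≠ {0} and then range(I - K) = ker((I - K)^*)^⊥, with dim ker(I - K) = dim ker((I - K)^*). We are in the second case, so we need both kernels. Kernel of I - K: (I - K) u = u - u (v·u) = u - u = 0, so ker(I - K) = span{u} = span{(1, -2, -3)} (it is exactly 1-dimensional because rank(I - K) = 2). Kernel of the adjoint: K is real, so (I - K)^* = I - K^T = I - v u^T, and (I - v u^T) v = v - v (u·v) = 0; hence ker((I - K)^*) = span{v} = span{(-4, -1, -1)}. Therefore (I - K) x = y is solvable iff <y, v> = 0, i.e. iff -4y_1 - y_2 - y_3 = 0. When this holds, K y = u (v·y) = 0, so (I - K) y = y and x = y is a particular solution; the full solution set is the line x = y + c·u = y + c·(1, -2, -3), c ∈ C.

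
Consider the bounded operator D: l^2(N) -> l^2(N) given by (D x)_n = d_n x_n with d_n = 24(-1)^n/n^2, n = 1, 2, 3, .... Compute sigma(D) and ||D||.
sigma(D) = {24(-1)^n/n^2 : n ≥ 1} ∪ {0}; ||D|| = 24

A bounded diagonal operator on l^2 with diagonal entries d_n has spectrum equal to the closure of {d_n : n ≥ 1}: every d_n is an eigenvalue (with eigenvector e_n), so {d_n} ⊂ sigma(D); the spectrum is closed, so its closure is too; and for lambda not in the closure, (D - lambda I) has bounded inverse (the diagonal entries 1/(d_n - lambda) are bounded). For our sequence d_n = 24(-1)^n/n^2, n = 1, 2, 3, ...:
  - {d_n} = {24(-1)^n/n^2 : n ≥ 1}; the only limit point is 0
  - closure = {24(-1)^n/n^2 : n ≥ 1} ∪ {0}
For the norm: a diagonal operator has ||D|| = sup_n |d_n|. Here |d_n| = 24/n^2 is decreasing, so sup_n |d_n| = |d_1| = 24. So ||D|| = 24.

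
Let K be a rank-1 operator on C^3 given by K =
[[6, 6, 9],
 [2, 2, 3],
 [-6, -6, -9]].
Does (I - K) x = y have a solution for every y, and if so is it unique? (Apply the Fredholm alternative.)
(I - K) is invertible (det(I - K) = 2 ≠ 0), so for every y in C^3 the equation (I - K) x = y has a unique solution.

K has rank 1, so it is an outer product K = u v^T: every row of K is a multiple of one row vector. Reading off the entries, u = (-3, -1, 3) and v = (-2, -2, -3) (row i of K equals u_i·v^T). A rank-one matrix u v^T satisfies K u = u (v·u) and kills the (2)-dimensional subspace v^⊥, so its characteristic polynomial is lambda^2 (lambda - v·u) with v·u = tr K = -1. Hence the eigenvalues of I - K are 1 (multiplicity 2) and 1 - (-1) = 2, so det(I - K) = 2. (Direct check: I - K =
[[-5, -6, -9],
 [-2, -1, -3],
 [6, 6, 10]]
has determinant 2.) The finite-dimensional Fredholm alternative says: either (I - K) is invertible, or ker(I - K) ≠ {0} and then range(I - K) = ker((I - K)^*)^⊥, with dim ker(I - K) = dim ker((I - K)^*). Since det(I - K) ≠ 0, 1 is not an eigenvalue of K and ker(I - K) = {0}, so we are in the first case: for every y there is a unique x = (I - K)^(-1) y. Explicitly, by the Sherman–Morrison formula, (I - u v^T)^(-1) = I + u v^T/(1 - v·u), i.e. (I - K)^(-1) = I + K/(2).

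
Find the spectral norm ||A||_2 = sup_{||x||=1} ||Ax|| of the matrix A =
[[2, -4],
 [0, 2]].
||A||_2 = sqrt((24 + sqrt(512))/2) ≈ 4.8284 (= sqrt(largest eigenvalue of A^T A))

||A||_2 = sigma_max(A) = sqrt(lambda_max(A^T A)). Form the symmetric matrix M = A^T A =
[[4, -8],
 [-8, 20]].
Its characteristic polynomial (trace, determinant of M give the coefficients) is
  p(λ) = det(λ I - M) = λ^2 - 24λ + 16.
For λ^2 - 24λ + 16 the discriminant is 512. It is nonnegative but not a perfect square, so the roots are real and irrational: λ = (24 ± sqrt(512))/2 ≈ 23.3137, 0.6863.
So the eigenvalues of A^T A are ≈ 0.6863, 23.3137 (all ≥ 0, as they must be for A^T A). The largest is λ_max = (24 + sqrt(512))/2 ≈ 23.3137, hence ||A||_2 = sqrt(λ_max) = sqrt((24 + sqrt(512))/2) ≈ 4.8284.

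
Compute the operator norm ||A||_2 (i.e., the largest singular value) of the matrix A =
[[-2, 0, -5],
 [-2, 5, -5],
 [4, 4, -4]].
||A||_2 ≈ 9.8166 (= sqrt(largest eigenvalue of A^T A))

||A||_2 = sigma_max(A) = sqrt(lambda_max(A^T A)). Form the symmetric matrix M = A^T A =
[[24, 6, 4],
 [6, 41, -41],
 [4, -41, 66]].
Its characteristic polynomial (trace, sum of principal 2x2 minors, determinant of M give the coefficients) is
  p(λ) = det(λ I - M) = λ^3 - 131λ^2 + 3541λ - 19600.
No integer candidate from the rational root theorem (±divisors of 19600) is a root, so the roots are irrational. The cubic discriminant is Δ = 14609461357 > 0, so there are three distinct real roots. p(7) = -889 and p(8) = 856 have opposite signs, so a root lies in (7, 8); Newton's method refines it to λ ≈ 7.4939. p(27) = 191 and p(28) = -1204 have opposite signs, so a root lies in (27, 28); Newton's method refines it to λ ≈ 27.1412. p(96) = -2224 and p(97) = 3971 have opposite signs, so a root lies in (96, 97); Newton's method refines it to λ ≈ 96.3649. Check (Vieta): the three roots sum to 131, matching tr M = 131.
So the eigenvalues of A^T A are ≈ 7.4939, 27.1412, 96.3649 (all ≥ 0, as they must be for A^T A). The largest is λ_max ≈ 96.3649, hence ||A||_2 = sqrt(λ_max) ≈ 9.8166.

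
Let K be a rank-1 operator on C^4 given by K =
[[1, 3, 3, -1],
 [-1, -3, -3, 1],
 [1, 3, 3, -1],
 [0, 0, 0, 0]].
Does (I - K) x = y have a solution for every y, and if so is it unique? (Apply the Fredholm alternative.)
(I - K) is singular (det(I - K) = 0, i.e. 1 ∈ sigma(K)). (I - K) x = y is solvable iff y ⊥ ker((I - K)^*) = span{(1, 3, 3, -1)}, i.e. iff y_1 + 3y_2 + 3y_3 - y_4 = 0. When solvable, the solutions are x = y + c·(1, -1, 1, 0), c arbitrary (ker(I - K) = span{(1, -1, 1, 0)}, dimension 1).

K has rank 1, so it is an outer product K = u v^T: every row of K is a multiple of one row vector. Reading off the entries, u = (1, -1, 1, 0) and v = (1, 3, 3, -1) (row i of K equals u_i·v^T). A rank-one matrix u v^T satisfies K u = u (v·u) and kills the (3)-dimensional subspace v^⊥, so its characteristic polynomial is lambda^3 (lambda - v·u) with v·u = tr K = 1. Hence the eigenvalues of I - K are 1 (multiplicity 3) and 1 - (1) = 0, so det(I - K) = 0. (Direct check: I - K =
[[0, -3, -3, 1],
 [1, 4, 3, -1],
 [-1, -3, -2, 1],
 [0, 0, 0, 1]]
has determinant 0.) So 1 is an eigenvalue of K and (I - K) is not invertible. The finite-dimensional Fredholm alternative says: either (I - K) is invertible, or ker(I - K) ≠ {0} and then range(I - K) = ker((I - K)^*)^⊥, with dim ker(I - K) = dim ker((I - K)^*). We are in the second case, so we need both kernels. Kernel of I - K: (I - K) u = u - u (v·u) = u - u = 0, so ker(I - K) = span{u} = span{(1, -1, 1, 0)} (it is exactly 1-dimensional because rank(I - K) = 3). Kernel of the adjoint: K is real, so (I - K)^* = I - K^T = I - v u^T, and (I - v u^T) v = v - v (u·v) = 0; hence ker((I - K)^*) = span{v} = span{(1, 3, 3, -1)}. Therefore (I - K) x = y is solvable iff <y, v> = 0, i.e. iff y_1 + 3y_2 + 3y_3 - y_4 = 0. When this holds, K y = u (v·y) = 0, so (I - K) y = y and x = y is a particular solution; the full solution set is the line x = y + c·u = y + c·(1, -1, 1, 0), c ∈ C.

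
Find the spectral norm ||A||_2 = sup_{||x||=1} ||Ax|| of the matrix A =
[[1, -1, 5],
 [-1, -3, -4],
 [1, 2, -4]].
||A||_2 ≈ 7.5808 (= sqrt(largest eigenvalue of A^T A))

||A||_2 = sigma_max(A) = sqrt(lambda_max(A^T A)). Form the symmetric matrix M = A^T A =
[[3, 4, 5],
 [4, 14, -1],
 [5, -1, 57]].
Its characteristic polynomial (trace, sum of principal 2x2 minors, determinant of M give the coefficients) is
  p(λ) = det(λ I - M) = λ^3 - 74λ^2 + 969λ - 1089.
No integer candidate from the rational root theorem (±divisors of 1089) is a root, so the roots are irrational. The cubic discriminant is Δ = 1110743001 > 0, so there are three distinct real roots. p(1) = -193 and p(2) = 561 have opposite signs, so a root lies in (1, 2); Newton's method refines it to λ ≈ 1.2391. p(15) = 171 and p(16) = -433 have opposite signs, so a root lies in (15, 16); Newton's method refines it to λ ≈ 15.2926. p(57) = -1089 and p(58) = 1289 have opposite signs, so a root lies in (57, 58); Newton's method refines it to λ ≈ 57.4683. Check (Vieta): the three roots sum to 74, matching tr M = 74.
So the eigenvalues of A^T A are ≈ 1.2391, 15.2926, 57.4683 (all ≥ 0, as they must be for A^T A). The largest is λ_max ≈ 57.4683, hence ||A||_2 = sqrt(λ_max) ≈ 7.5808.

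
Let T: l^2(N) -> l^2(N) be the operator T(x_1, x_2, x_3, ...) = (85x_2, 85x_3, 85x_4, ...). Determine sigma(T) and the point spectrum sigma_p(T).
sigma(T) = closed disk {z in C : |z| ≤ 85}; sigma_p(T) = open disk {z in C : |z| < 85}

Note T = 85·V where V is the unit left shift (V x)_k = x_{k+1}; so sigma(T) = 85·sigma(V) and ||T|| = 85||V||. ||T x||^2 = 7225sum_{k≥2} |x_k|^2 ≤ 7225||x||^2, with equality on {x : x_1 = 0}, so ||T|| = 85. For any lambda with |lambda| < 85, set r = lambda/85 (|r| < 1); the vector x = (1, r, r^2, ...) is in l^2 and satisfies T x = 85(r, r^2, ...) = lambda x, so lambda is an eigenvalue. On the boundary |lambda| = 85 the geometric series diverges, so no l^2 eigenvector exists, but these lambda lie in the approximate point spectrum. Hence sigma(T) is the closed disk of radius 85 and sigma_p(T) is the open disk.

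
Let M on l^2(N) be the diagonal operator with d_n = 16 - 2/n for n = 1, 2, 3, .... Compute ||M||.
||M|| = 16

For a diagonal operator on l^2 with entries d_n, ||M|| = sup_n |d_n|. Here d_1 = 14, d_2 = 15, ..., and d_n = 16 - 2/n increases monotonically toward 16. All terms lie in [14, 16), so |d_n| = d_n and the supremum is the limit 16, which is not attained by any individual d_n. Hence ||M|| = 16.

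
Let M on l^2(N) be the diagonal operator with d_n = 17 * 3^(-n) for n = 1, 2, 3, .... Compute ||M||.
||M|| = 17/3 (attained at n = 1)

For M diagonal, ||M|| = sup_n |d_n|. The sequence d_n = 17 * 3^(-n) is positive and strictly decreasing (ratio 3^(-1) < 1), so the supremum is d_1 = 17/3. Hence ||M|| = 17/3.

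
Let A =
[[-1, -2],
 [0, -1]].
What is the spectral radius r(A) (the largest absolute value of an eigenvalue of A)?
r(A) = 1

The eigenvalues of A are the roots of its characteristic polynomial. With M = A (coefficients from the trace and determinant):
  p(λ) = det(λ I - M) = λ^2 + 2λ + 1.
For λ^2 + 2λ + 1 the discriminant is 0. It is a perfect square (0^2), so the roots are rational: λ = (-2 ± 0)/2 = -1, -1.
Thus the eigenvalues (to 4 decimals) are -1 (modulus 1). The spectral radius is the largest modulus: r(A) = 1. (Cross-check: r(A) ≤ ||A||_2 ≈ 2.4142; equality holds whenever A is normal, though it can also hold for some non-normal A.)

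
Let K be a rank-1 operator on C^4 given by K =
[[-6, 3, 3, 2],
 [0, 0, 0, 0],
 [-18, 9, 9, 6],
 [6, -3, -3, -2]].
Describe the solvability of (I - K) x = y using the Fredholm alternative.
(I - K) is singular (det(I - K) = 0, i.e. 1 ∈ sigma(K)). (I - K) x = y is solvable iff y ⊥ ker((I - K)^*) = span{(-6, 3, 3, 2)}, i.e. iff -6y_1 + 3y_2 + 3y_3 + 2y_4 = 0. When solvable, the solutions are x = y + c·(1, 0, 3, -1), c arbitrary (ker(I - K) = span{(1, 0, 3, -1)}, dimension 1).

K has rank 1, so it is an outer product K = u v^T: every row of K is a multiple of one row vector. Reading off the entries, u = (1, 0, 3, -1) and v = (-6, 3, 3, 2) (row i of K equals u_i·v^T). A rank-one matrix u v^T satisfies K u = u (v·u) and kills the (3)-dimensional subspace v^⊥, so its characteristic polynomial is lambda^3 (lambda - v·u) with v·u = tr K = 1. Hence the eigenvalues of I - K are 1 (multiplicity 3) and 1 - (1) = 0, so det(I - K) = 0. (Direct check: I - K =
[[7, -3, -3, -2],
 [0, 1, 0, 0],
 [18, -9, -8, -6],
 [-6, 3, 3, 3]]
has determinant 0.) So 1 is an eigenvalue of K and (I - K) is not invertible. The finite-dimensional Fredholm alternative says: either (I - K) is invertible, or ker(I - K) ≠ {0} and then range(I - K) = ker((I - K)^*)^⊥, with dim ker(I - K) = dim ker((I - K)^*). We are in the second case, so we need both kernels. Kernel of I - K: (I - K) u = u - u (v·u) = u - u = 0, so ker(I - K) = span{u} = span{(1, 0, 3, -1)} (it is exactly 1-dimensional because rank(I - K) = 3). Kernel of the adjoint: K is real, so (I - K)^* = I - K^T = I - v u^T, and (I - v u^T) v = v - v (u·v) = 0; hence ker((I - K)^*) = span{v} = span{(-6, 3, 3, 2)}. Therefore (I - K) x = y is solvable iff <y, v> = 0, i.e. iff -6y_1 + 3y_2 + 3y_3 + 2y_4 = 0. When this holds, K y = u (v·y) = 0, so (I - K) y = y and x = y is a particular solution; the full solution set is the line x = y + c·u = y + c·(1, 0, 3, -1), c ∈ C.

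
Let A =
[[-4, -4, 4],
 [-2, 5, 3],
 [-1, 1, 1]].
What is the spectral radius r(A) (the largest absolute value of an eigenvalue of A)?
r(A) = (6 + sqrt(44))/2 ≈ 6.3166

The eigenvalues of A are the roots of its characteristic polynomial. With M = A (coefficients from the trace, the sum of principal 2x2 minors, and det A):
  p(λ) = det(λ I - M) = λ^3 - 2λ^2 - 26λ - 8.
By the rational root theorem any rational root is an integer divisor of 8. Testing λ = -4: p(-4) = -64 - 32 + 104 - 8 = 0, so λ = -4 is a root. Dividing out (λ + 4) leaves p(λ) = (λ + 4)(λ^2 - 6λ - 2). For λ^2 - 6λ - 2 the discriminant is 44. It is nonnegative but not a perfect square, so the roots are real and irrational: λ = (6 ± sqrt(44))/2 ≈ 6.3166, -0.3166.
Thus the eigenvalues (to 4 decimals) are 6.3166 (modulus 6.3166); -0.3166 (modulus 0.3166); -4 (modulus 4). The spectral radius is the largest modulus: r(A) = (6 + sqrt(44))/2 ≈ 6.3166. (Cross-check: r(A) ≤ ||A||_2 ≈ 6.9603; equality holds whenever A is normal, though it can also hold for some non-normal A.)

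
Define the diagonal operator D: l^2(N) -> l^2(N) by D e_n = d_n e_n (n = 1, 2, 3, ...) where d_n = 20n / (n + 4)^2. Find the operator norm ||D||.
||D|| = 5/4 (attained at n = 4)

For D diagonal, ||D|| = sup_n |d_n|. Treat f(x) = 20x / (x + 4)^2 for real x > 0. By the quotient rule, f'(x) = 20(4 - x)/(x + 4)^3, which is positive for x < 4 and negative for x > 4. So f has a unique maximum at x = 4, and since 4 is a positive integer, the supremum over n ≥ 1 is attained at n = 4: d_4 = 20·4/(4 + 4)^2 = 20·4/64 = 5/4. Hence ||D|| = 5/4.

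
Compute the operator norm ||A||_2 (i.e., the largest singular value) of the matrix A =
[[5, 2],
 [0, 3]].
||A||_2 = sqrt((38 + sqrt(544))/2) ≈ 5.5373 (= sqrt(largest eigenvalue of A^T A))

||A||_2 = sigma_max(A) = sqrt(lambda_max(A^T A)). Form the symmetric matrix M = A^T A =
[[25, 10],
 [10, 13]].
Its characteristic polynomial (trace, determinant of M give the coefficients) is
  p(λ) = det(λ I - M) = λ^2 - 38λ + 225.
For λ^2 - 38λ + 225 the discriminant is 544. It is nonnegative but not a perfect square, so the roots are real and irrational: λ = (38 ± sqrt(544))/2 ≈ 30.6619, 7.3381.
So the eigenvalues of A^T A are ≈ 7.3381, 30.6619 (all ≥ 0, as they must be for A^T A). The largest is λ_max = (38 + sqrt(544))/2 ≈ 30.6619, hence ||A||_2 = sqrt(λ_max) = sqrt((38 + sqrt(544))/2) ≈ 5.5373.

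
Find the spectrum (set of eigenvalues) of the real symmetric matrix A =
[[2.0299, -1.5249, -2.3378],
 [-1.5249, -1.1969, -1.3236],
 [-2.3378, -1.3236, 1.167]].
sigma(A) ≈ {-3, 1, 4}

A is real symmetric, so its spectrum consists of real eigenvalues. Expanding the characteristic polynomial of the displayed matrix gives
  det(λ I - A) = p(λ) = λ^3 + (-2)λ^2 + (-11)λ + (12).
Solving p(λ) = 0 yields eigenvalues ≈ -3, 1, 4. (A is shown rounded to 4 decimals, so these recover the underlying integer eigenvalues to within that precision.)
Verification: the trace of A = 2 equals the sum of eigenvalues 2, and det(A) ≈ -12.0008 matches the eigenvalue product -12.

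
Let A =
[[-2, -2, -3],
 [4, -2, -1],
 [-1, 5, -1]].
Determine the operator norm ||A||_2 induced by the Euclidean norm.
||A||_2 ≈ 6.1542 (= sqrt(largest eigenvalue of A^T A))

||A||_2 = sigma_max(A) = sqrt(lambda_max(A^T A)). Form the symmetric matrix M = A^T A =
[[21, -9, 3],
 [-9, 33, 3],
 [3, 3, 11]].
Its characteristic polynomial (trace, sum of principal 2x2 minors, determinant of M give the coefficients) is
  p(λ) = det(λ I - M) = λ^3 - 65λ^2 + 1188λ - 6084.
No integer candidate from the rational root theorem (±divisors of 6084) is a root, so the roots are irrational. The cubic discriminant is Δ = 30057840 > 0, so there are three distinct real roots. p(8) = -228 and p(9) = 72 have opposite signs, so a root lies in (8, 9); Newton's method refines it to λ ≈ 8.7345. p(18) = 72 and p(19) = -118 have opposite signs, so a root lies in (18, 19); Newton's method refines it to λ ≈ 18.391. p(37) = -460 and p(38) = 72 have opposite signs, so a root lies in (37, 38); Newton's method refines it to λ ≈ 37.8745. Check (Vieta): the three roots sum to 65, matching tr M = 65.
So the eigenvalues of A^T A are ≈ 8.7345, 18.391, 37.8745 (all ≥ 0, as they must be for A^T A). The largest is λ_max ≈ 37.8745, hence ||A||_2 = sqrt(λ_max) ≈ 6.1542.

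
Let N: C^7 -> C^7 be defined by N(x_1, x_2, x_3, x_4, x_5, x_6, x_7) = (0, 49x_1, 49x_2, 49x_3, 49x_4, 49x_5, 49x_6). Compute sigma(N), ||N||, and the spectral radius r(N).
sigma(N) = {0}; ||N|| = 49; r(N) = 0. (N is nilpotent with N^7 = 0.)

On C^7, N is a strictly lower-triangular matrix with 49 on the subdiagonal and zeros elsewhere, so its characteristic polynomial is lambda^7 and every eigenvalue is 0: sigma(N) = {0}. For the operator norm, N e_i = 49e_{i+1} for i = 1, ..., 6 and N e_7 = 0, so the singular values of N are 49 (with multiplicity 6) and 0; hence ||N|| = 49. The spectral radius r(N) = max|lambda| = 0. Note ||N|| > r(N) — characteristic of non-normal nilpotent operators. Indeed N^7 = 0.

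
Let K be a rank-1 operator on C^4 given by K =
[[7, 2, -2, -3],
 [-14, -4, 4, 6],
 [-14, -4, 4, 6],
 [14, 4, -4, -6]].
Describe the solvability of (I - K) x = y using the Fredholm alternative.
(I - K) is singular (det(I - K) = 0, i.e. 1 ∈ sigma(K)). (I - K) x = y is solvable iff y ⊥ ker((I - K)^*) = span{(7, 2, -2, -3)}, i.e. iff 7y_1 + 2y_2 - 2y_3 - 3y_4 = 0. When solvable, the solutions are x = y + c·(1, -2, -2, 2), c arbitrary (ker(I - K) = span{(1, -2, -2, 2)}, dimension 1).

K has rank 1, so it is an outer product K = u v^T: every row of K is a multiple of one row vector. Reading off the entries, u = (1, -2, -2, 2) and v = (7, 2, -2, -3) (row i of K equals u_i·v^T). A rank-one matrix u v^T satisfies K u = u (v·u) and kills the (3)-dimensional subspace v^⊥, so its characteristic polynomial is lambda^3 (lambda - v·u) with v·u = tr K = 1. Hence the eigenvalues of I - K are 1 (multiplicity 3) and 1 - (1) = 0, so det(I - K) = 0. (Direct check: I - K =
[[-6, -2, 2, 3],
 [14, 5, -4, -6],
 [14, 4, -3, -6],
 [-14, -4, 4, 7]]
has determinant 0.) So 1 is an eigenvalue of K and (I - K) is not invertible. The finite-dimensional Fredholm alternative says: either (I - K) is invertible, or ker(I - K) ≠ {0} and then range(I - K) = ker((I - K)^*)^⊥, with dim ker(I - K) = dim ker((I - K)^*). We are in the second case, so we need both kernels. Kernel of I - K: (I - K) u = u - u (v·u) = u - u = 0, so ker(I - K) = span{u} = span{(1, -2, -2, 2)} (it is exactly 1-dimensional because rank(I - K) = 3). Kernel of the adjoint: K is real, so (I - K)^* = I - K^T = I - v u^T, and (I - v u^T) v = v - v (u·v) = 0; hence ker((I - K)^*) = span{v} = span{(7, 2, -2, -3)}. Therefore (I - K) x = y is solvable iff <y, v> = 0, i.e. iff 7y_1 + 2y_2 - 2y_3 - 3y_4 = 0. When this holds, K y = u (v·y) = 0, so (I - K) y = y and x = y is a particular solution; the full solution set is the line x = y + c·u = y + c·(1, -2, -2, 2), c ∈ C.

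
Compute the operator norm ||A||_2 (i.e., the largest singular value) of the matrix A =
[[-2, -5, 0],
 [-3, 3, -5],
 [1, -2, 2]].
||A||_2 ≈ 7.5071 (= sqrt(largest eigenvalue of A^T A))

||A||_2 = sigma_max(A) = sqrt(lambda_max(A^T A)). Form the symmetric matrix M = A^T A =
[[14, -1, 17],
 [-1, 38, -19],
 [17, -19, 29]].
Its characteristic polynomial (trace, sum of principal 2x2 minors, determinant of M give the coefficients) is
  p(λ) = det(λ I - M) = λ^3 - 81λ^2 + 1389λ - 9.
No integer candidate from the rational root theorem (±divisors of 9) is a root, so the roots are irrational. The cubic discriminant is Δ = 1938060000 > 0, so there are three distinct real roots. p(0) = -9 and p(1) = 1300 have opposite signs, so a root lies in (0, 1); Newton's method refines it to λ ≈ 0.0065. p(24) = 495 and p(25) = -284 have opposite signs, so a root lies in (24, 25); Newton's method refines it to λ ≈ 24.6376. p(56) = -625 and p(57) = 1188 have opposite signs, so a root lies in (56, 57); Newton's method refines it to λ ≈ 56.3559. Check (Vieta): the three roots sum to 81, matching tr M = 81.
So the eigenvalues of A^T A are ≈ 0.0065, 24.6376, 56.3559 (all ≥ 0, as they must be for A^T A). The largest is λ_max ≈ 56.3559, hence ||A||_2 = sqrt(λ_max) ≈ 7.5071.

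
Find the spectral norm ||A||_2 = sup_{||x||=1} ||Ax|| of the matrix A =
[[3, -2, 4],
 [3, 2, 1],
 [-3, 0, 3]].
||A||_2 ≈ 5.7635 (= sqrt(largest eigenvalue of A^T A))

||A||_2 = sigma_max(A) = sqrt(lambda_max(A^T A)). Form the symmetric matrix M = A^T A =
[[27, 0, 6],
 [0, 8, -6],
 [6, -6, 26]].
Its characteristic polynomial (trace, sum of principal 2x2 minors, determinant of M give the coefficients) is
  p(λ) = det(λ I - M) = λ^3 - 61λ^2 + 1054λ - 4356.
No integer candidate from the rational root theorem (±divisors of 4356) is a root, so the roots are irrational. The cubic discriminant is Δ = 24025716 > 0, so there are three distinct real roots. p(6) = -12 and p(7) = 376 have opposite signs, so a root lies in (6, 7); Newton's method refines it to λ ≈ 6.028. p(21) = 138 and p(22) = -44 have opposite signs, so a root lies in (21, 22); Newton's method refines it to λ ≈ 21.7544. p(33) = -66 and p(34) = 268 have opposite signs, so a root lies in (33, 34); Newton's method refines it to λ ≈ 33.2176. Check (Vieta): the three roots sum to 61, matching tr M = 61.
So the eigenvalues of A^T A are ≈ 6.028, 21.7544, 33.2176 (all ≥ 0, as they must be for A^T A). The largest is λ_max ≈ 33.2176, hence ||A||_2 = sqrt(λ_max) ≈ 5.7635.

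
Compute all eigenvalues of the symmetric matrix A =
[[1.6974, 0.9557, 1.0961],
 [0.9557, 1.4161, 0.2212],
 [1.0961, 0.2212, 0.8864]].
sigma(A) ≈ {0, 1, 3}

A is real symmetric, so its spectrum consists of real eigenvalues. Expanding the characteristic polynomial of the displayed matrix gives
  det(λ I - A) = p(λ) = λ^3 + (-4)λ^2 + (3)λ + (0).
Solving p(λ) = 0 yields eigenvalues ≈ 0, 1, 3. (A is shown rounded to 4 decimals, so these recover the underlying integer eigenvalues to within that precision.)
Verification: the trace of A = 4 equals the sum of eigenvalues 4, and det(A) ≈ 0.0001 matches the eigenvalue product 0.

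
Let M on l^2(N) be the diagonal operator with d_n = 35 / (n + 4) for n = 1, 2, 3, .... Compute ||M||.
||M|| = 7 (attained at n = 1)

For M diagonal, ||M|| = sup_n |d_n| = sup_n 35/(n + 4). This is positive and strictly decreasing in n, so the supremum is attained at n = 1: d_1 = 35/(1 + 4) = 7. Hence ||M|| = 7.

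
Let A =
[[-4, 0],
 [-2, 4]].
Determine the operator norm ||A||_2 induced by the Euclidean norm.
||A||_2 = sqrt((36 + sqrt(272))/2) ≈ 5.1231 (= sqrt(largest eigenvalue of A^T A))

||A||_2 = sigma_max(A) = sqrt(lambda_max(A^T A)). Form the symmetric matrix M = A^T A =
[[20, -8],
 [-8, 16]].
Its characteristic polynomial (trace, determinant of M give the coefficients) is
  p(λ) = det(λ I - M) = λ^2 - 36λ + 256.
For λ^2 - 36λ + 256 the discriminant is 272. It is nonnegative but not a perfect square, so the roots are real and irrational: λ = (36 ± sqrt(272))/2 ≈ 26.2462, 9.7538.
So the eigenvalues of A^T A are ≈ 9.7538, 26.2462 (all ≥ 0, as they must be for A^T A). The largest is λ_max = (36 + sqrt(272))/2 ≈ 26.2462, hence ||A||_2 = sqrt(λ_max) = sqrt((36 + sqrt(272))/2) ≈ 5.1231.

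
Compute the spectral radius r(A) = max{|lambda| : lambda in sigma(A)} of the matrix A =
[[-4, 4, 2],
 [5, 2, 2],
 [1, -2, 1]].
r(A) ≈ 6.6096

The eigenvalues of A are the roots of its characteristic polynomial. With M = A (coefficients from the trace, the sum of principal 2x2 minors, and det A):
  p(λ) = det(λ I - M) = λ^3 + λ^2 - 28λ + 60.
No integer candidate from the rational root theorem (±divisors of 60) is a root, so the roots are irrational. The cubic discriminant is Δ = -39088 < 0, so there is one real root and a complex-conjugate pair. p(-7) = -38 and p(-6) = 48 have opposite signs, so a root lies in (-7, -6); Newton's method refines it to λ ≈ -6.6096. Dividing out (λ - (-6.6096)) leaves approximately λ^2 - 5.6096λ + 9.0777. For λ^2 - 5.6096λ + 9.0777 the discriminant is -4.8426. It is negative, so the remaining roots are the complex-conjugate pair λ ≈ 2.8048 ± 1.1003i. Their product equals the constant term, so |λ|^2 ≈ 9.0777 and |λ| ≈ 3.0129.
Thus the eigenvalues (to 4 decimals) are -6.6096 (modulus 6.6096); 2.8048 ± 1.1003i (modulus 3.0129). The spectral radius is the largest modulus: r(A) ≈ 6.6096. (Cross-check: r(A) ≤ ||A||_2 ≈ 6.7126; equality holds whenever A is normal, though it can also hold for some non-normal A.)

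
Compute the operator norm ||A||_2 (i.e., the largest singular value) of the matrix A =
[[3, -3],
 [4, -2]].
||A||_2 = sqrt((38 + sqrt(1300))/2) ≈ 6.085 (= sqrt(largest eigenvalue of A^T A))

||A||_2 = sigma_max(A) = sqrt(lambda_max(A^T A)). Form the symmetric matrix M = A^T A =
[[25, -17],
 [-17, 13]].
Its characteristic polynomial (trace, determinant of M give the coefficients) is
  p(λ) = det(λ I - M) = λ^2 - 38λ + 36.
For λ^2 - 38λ + 36 the discriminant is 1300. It is nonnegative but not a perfect square, so the roots are real and irrational: λ = (38 ± sqrt(1300))/2 ≈ 37.0278, 0.9722.
So the eigenvalues of A^T A are ≈ 0.9722, 37.0278 (all ≥ 0, as they must be for A^T A). The largest is λ_max = (38 + sqrt(1300))/2 ≈ 37.0278, hence ||A||_2 = sqrt(λ_max) = sqrt((38 + sqrt(1300))/2) ≈ 6.085.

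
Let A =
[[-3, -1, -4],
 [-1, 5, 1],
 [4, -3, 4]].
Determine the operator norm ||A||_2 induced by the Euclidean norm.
||A||_2 ≈ 7.8662 (= sqrt(largest eigenvalue of A^T A))

||A||_2 = sigma_max(A) = sqrt(lambda_max(A^T A)). Form the symmetric matrix M = A^T A =
[[26, -14, 27],
 [-14, 35, -3],
 [27, -3, 33]].
Its characteristic polynomial (trace, sum of principal 2x2 minors, determinant of M give the coefficients) is
  p(λ) = det(λ I - M) = λ^3 - 94λ^2 + 1989λ - 81.
No integer candidate from the rational root theorem (±divisors of 81) is a root, so the roots are irrational. The cubic discriminant is Δ = 3484696545 > 0, so there are three distinct real roots. p(0) = -81 and p(1) = 1815 have opposite signs, so a root lies in (0, 1); Newton's method refines it to λ ≈ 0.0408. p(32) = 79 and p(33) = -873 have opposite signs, so a root lies in (32, 33); Newton's method refines it to λ ≈ 32.0827. p(61) = -1545 and p(62) = 229 have opposite signs, so a root lies in (61, 62); Newton's method refines it to λ ≈ 61.8765. Check (Vieta): the three roots sum to 94, matching tr M = 94.
So the eigenvalues of A^T A are ≈ 0.0408, 32.0827, 61.8765 (all ≥ 0, as they must be for A^T A). The largest is λ_max ≈ 61.8765, hence ||A||_2 = sqrt(λ_max) ≈ 7.8662.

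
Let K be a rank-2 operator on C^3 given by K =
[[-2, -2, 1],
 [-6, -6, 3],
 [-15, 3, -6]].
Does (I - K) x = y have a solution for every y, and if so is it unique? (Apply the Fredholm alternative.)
(I - K) is invertible (det(I - K) = 69 ≠ 0), so for every y in C^3 the equation (I - K) x = y has a unique solution.

K has rank 2 and factors as K = U V^T = u1 v1^T + u2 v2^T with u1 = (1, 3, 3), v1 = (-2, -2, 1), u2 = (0, 0, 3), v2 = (-3, 3, -3) (multiplying out reproduces the displayed K). The nonzero eigenvalues of U V^T coincide with those of the 2 x 2 matrix G = V^T U = [[v1·u1, v1·u2], [v2·u1, v2·u2]] = [[-5, 3], [-3, -9]], and by the Sylvester determinant identity det(I_3 - U V^T) = det(I_2 - V^T U) = det([[6, -3], [3, 10]]) = (6)(10) - (-3)(3) = 69. (Direct check: I - K =
[[3, 2, -1],
 [6, 7, -3],
 [15, -3, 7]]
has determinant 69.) The finite-dimensional Fredholm alternative says: either (I - K) is invertible, or ker(I - K) ≠ {0} and then range(I - K) = ker((I - K)^*)^⊥, with dim ker(I - K) = dim ker((I - K)^*). Since det(I - K) ≠ 0, 1 is not an eigenvalue of K and ker(I - K) = {0}, so we are in the first case: for every y there is a unique x = (I - K)^(-1) y. (Explicitly, by the Woodbury identity, (I - U V^T)^(-1) = I + U (I_2 - G)^(-1) V^T.)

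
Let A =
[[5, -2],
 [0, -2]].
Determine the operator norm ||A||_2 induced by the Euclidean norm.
||A||_2 = sqrt((33 + sqrt(689))/2) ≈ 5.4428 (= sqrt(largest eigenvalue of A^T A))

||A||_2 = sigma_max(A) = sqrt(lambda_max(A^T A)). Form the symmetric matrix M = A^T A =
[[25, -10],
 [-10, 8]].
Its characteristic polynomial (trace, determinant of M give the coefficients) is
  p(λ) = det(λ I - M) = λ^2 - 33λ + 100.
For λ^2 - 33λ + 100 the discriminant is 689. It is nonnegative but not a perfect square, so the roots are real and irrational: λ = (33 ± sqrt(689))/2 ≈ 29.6244, 3.3756.
So the eigenvalues of A^T A are ≈ 3.3756, 29.6244 (all ≥ 0, as they must be for A^T A). The largest is λ_max = (33 + sqrt(689))/2 ≈ 29.6244, hence ||A||_2 = sqrt(λ_max) = sqrt((33 + sqrt(689))/2) ≈ 5.4428.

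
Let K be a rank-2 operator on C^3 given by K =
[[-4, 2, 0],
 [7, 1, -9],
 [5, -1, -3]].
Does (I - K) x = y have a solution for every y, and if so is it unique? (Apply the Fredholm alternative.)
(I - K) is invertible (det(I - K) = -11 ≠ 0), so for every y in C^3 the equation (I - K) x = y has a unique solution.

K has rank 2 and factors as K = U V^T = u1 v1^T + u2 v2^T with u1 = (2, -2, -2), v1 = (-2, 1, 0), u2 = (0, 3, 1), v2 = (1, 1, -3) (multiplying out reproduces the displayed K). The nonzero eigenvalues of U V^T coincide with those of the 2 x 2 matrix G = V^T U = [[v1·u1, v1·u2], [v2·u1, v2·u2]] = [[-6, 3], [6, 0]], and by the Sylvester determinant identity det(I_3 - U V^T) = det(I_2 - V^T U) = det([[7, -3], [-6, 1]]) = (7)(1) - (-3)(-6) = -11. (Direct check: I - K =
[[5, -2, 0],
 [-7, 0, 9],
 [-5, 1, 4]]
has determinant -11.) The finite-dimensional Fredholm alternative says: either (I - K) is invertible, or ker(I - K) ≠ {0} and then range(I - K) = ker((I - K)^*)^⊥, with dim ker(I - K) = dim ker((I - K)^*). Since det(I - K) ≠ 0, 1 is not an eigenvalue of K and ker(I - K) = {0}, so we are in the first case: for every y there is a unique x = (I - K)^(-1) y. (Explicitly, by the Woodbury identity, (I - U V^T)^(-1) = I + U (I_2 - G)^(-1) V^T.)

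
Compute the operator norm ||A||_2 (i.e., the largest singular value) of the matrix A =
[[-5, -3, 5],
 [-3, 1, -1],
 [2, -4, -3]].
||A||_2 ≈ 8.0841 (= sqrt(largest eigenvalue of A^T A))

||A||_2 = sigma_max(A) = sqrt(lambda_max(A^T A)). Form the symmetric matrix M = A^T A =
[[38, 4, -28],
 [4, 26, -4],
 [-28, -4, 35]].
Its characteristic polynomial (trace, sum of principal 2x2 minors, determinant of M give the coefficients) is
  p(λ) = det(λ I - M) = λ^3 - 99λ^2 + 2412λ - 13924.
No integer candidate from the rational root theorem (±divisors of 13924) is a root, so the roots are irrational. The cubic discriminant is Δ = 1461555792 > 0, so there are three distinct real roots. p(8) = -452 and p(9) = 494 have opposite signs, so a root lies in (8, 9); Newton's method refines it to λ ≈ 8.4585. p(25) = 126 and p(26) = -560 have opposite signs, so a root lies in (25, 26); Newton's method refines it to λ ≈ 25.1888. p(65) = -794 and p(66) = 1520 have opposite signs, so a root lies in (65, 66); Newton's method refines it to λ ≈ 65.3527. Check (Vieta): the three roots sum to 99, matching tr M = 99.
So the eigenvalues of A^T A are ≈ 8.4585, 25.1888, 65.3527 (all ≥ 0, as they must be for A^T A). The largest is λ_max ≈ 65.3527, hence ||A||_2 = sqrt(λ_max) ≈ 8.0841.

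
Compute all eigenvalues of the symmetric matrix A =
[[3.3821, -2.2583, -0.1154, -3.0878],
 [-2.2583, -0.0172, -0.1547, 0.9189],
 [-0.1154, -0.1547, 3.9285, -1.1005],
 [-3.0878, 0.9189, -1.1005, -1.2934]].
sigma(A) ≈ {-3, -1, 4, 6}

A is real symmetric, so its spectrum consists of real eigenvalues. Expanding the characteristic polynomial of the displayed matrix gives
  det(λ I - A) = p(λ) = λ^4 + (-6)λ^3 + (-13)λ^2 + (66)λ + (72).
Solving p(λ) = 0 yields eigenvalues ≈ -3, -1, 4, 6. (A is shown rounded to 4 decimals, so these recover the underlying integer eigenvalues to within that precision.)
Verification: the trace of A = 6 equals the sum of eigenvalues 6, and det(A) ≈ 72.0000 matches the eigenvalue product 72.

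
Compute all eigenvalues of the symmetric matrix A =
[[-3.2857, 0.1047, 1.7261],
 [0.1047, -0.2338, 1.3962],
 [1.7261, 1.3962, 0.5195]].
sigma(A) ≈ {-4, -1, 2}

A is real symmetric, so its spectrum consists of real eigenvalues. Expanding the characteristic polynomial of the displayed matrix gives
  det(λ I - A) = p(λ) = λ^3 + (3)λ^2 + (-6)λ + (-8).
Solving p(λ) = 0 yields eigenvalues ≈ -4, -1, 2. (A is shown rounded to 4 decimals, so these recover the underlying integer eigenvalues to within that precision.)
Verification: the trace of A = -3 equals the sum of eigenvalues -3, and det(A) ≈ 7.9997 matches the eigenvalue product 8.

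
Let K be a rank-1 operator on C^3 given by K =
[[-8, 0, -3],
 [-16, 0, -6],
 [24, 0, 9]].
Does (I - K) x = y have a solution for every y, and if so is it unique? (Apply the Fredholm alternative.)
(I - K) is singular (det(I - K) = 0, i.e. 1 ∈ sigma(K)). (I - K) x = y is solvable iff y ⊥ ker((I - K)^*) = span{(-8, 0, -3)}, i.e. iff -8y_1 - 3y_3 = 0. When solvable, the solutions are x = y + c·(1, 2, -3), c arbitrary (ker(I - K) = span{(1, 2, -3)}, dimension 1).

K has rank 1, so it is an outer product K = u v^T: every row of K is a multiple of one row vector. Reading off the entries, u = (1, 2, -3) and v = (-8, 0, -3) (row i of K equals u_i·v^T). A rank-one matrix u v^T satisfies K u = u (v·u) and kills the (2)-dimensional subspace v^⊥, so its characteristic polynomial is lambda^2 (lambda - v·u) with v·u = tr K = 1. Hence the eigenvalues of I - K are 1 (multiplicity 2) and 1 - (1) = 0, so det(I - K) = 0. (Direct check: I - K =
[[9, 0, 3],
 [16, 1, 6],
 [-24, 0, -8]]
has determinant 0.) So 1 is an eigenvalue of K and (I - K) is not invertible. The finite-dimensional Fredholm alternative says: either (I - K) is invertible, or ker(I - K) ≠ {0} and then range(I - K) = ker((I - K)^*)^⊥, with dim ker(I - K) = dim ker((I - K)^*). We are in the second case, so we need both kernels. Kernel of I - K: (I - K) u = u - u (v·u) = u - u = 0, so ker(I - K) = span{u} = span{(1, 2, -3)} (it is exactly 1-dimensional because rank(I - K) = 2). Kernel of the adjoint: K is real, so (I - K)^* = I - K^T = I - v u^T, and (I - v u^T) v = v - v (u·v) = 0; hence ker((I - K)^*) = span{v} = span{(-8, 0, -3)}. Therefore (I - K) x = y is solvable iff <y, v> = 0, i.e. iff -8y_1 - 3y_3 = 0. When this holds, K y = u (v·y) = 0, so (I - K) y = y and x = y is a particular solution; the full solution set is the line x = y + c·u = y + c·(1, 2, -3), c ∈ C.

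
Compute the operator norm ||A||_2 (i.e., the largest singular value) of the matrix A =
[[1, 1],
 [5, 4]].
||A||_2 = sqrt((43 + sqrt(1845))/2) ≈ 6.5557 (= sqrt(largest eigenvalue of A^T A))

||A||_2 = sigma_max(A) = sqrt(lambda_max(A^T A)). Form the symmetric matrix M = A^T A =
[[26, 21],
 [21, 17]].
Its characteristic polynomial (trace, determinant of M give the coefficients) is
  p(λ) = det(λ I - M) = λ^2 - 43λ + 1.
For λ^2 - 43λ + 1 the discriminant is 1845. It is nonnegative but not a perfect square, so the roots are real and irrational: λ = (43 ± sqrt(1845))/2 ≈ 42.9767, 0.0233.
So the eigenvalues of A^T A are ≈ 0.0233, 42.9767 (all ≥ 0, as they must be for A^T A). The largest is λ_max = (43 + sqrt(1845))/2 ≈ 42.9767, hence ||A||_2 = sqrt(λ_max) = sqrt((43 + sqrt(1845))/2) ≈ 6.5557.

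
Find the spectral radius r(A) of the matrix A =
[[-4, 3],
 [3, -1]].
r(A) = (5 + sqrt(45))/2 ≈ 5.8541

The eigenvalues of A are the roots of its characteristic polynomial. With M = A (coefficients from the trace and determinant):
  p(λ) = det(λ I - M) = λ^2 + 5λ - 5.
For λ^2 + 5λ - 5 the discriminant is 45. It is nonnegative but not a perfect square, so the roots are real and irrational: λ = (-5 ± sqrt(45))/2 ≈ 0.8541, -5.8541.
Thus the eigenvalues (to 4 decimals) are 0.8541 (modulus 0.8541); -5.8541 (modulus 5.8541). The spectral radius is the largest modulus: r(A) = (5 + sqrt(45))/2 ≈ 5.8541. (Cross-check: r(A) ≤ ||A||_2 ≈ 5.8541; equality holds whenever A is normal, though it can also hold for some non-normal A.)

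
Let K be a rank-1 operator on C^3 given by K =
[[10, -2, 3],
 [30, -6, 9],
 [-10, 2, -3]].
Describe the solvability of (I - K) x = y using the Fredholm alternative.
(I - K) is singular (det(I - K) = 0, i.e. 1 ∈ sigma(K)). (I - K) x = y is solvable iff y ⊥ ker((I - K)^*) = span{(10, -2, 3)}, i.e. iff 10y_1 - 2y_2 + 3y_3 = 0. When solvable, the solutions are x = y + c·(1, 3, -1), c arbitrary (ker(I - K) = span{(1, 3, -1)}, dimension 1).

K has rank 1, so it is an outer product K = u v^T: every row of K is a multiple of one row vector. Reading off the entries, u = (1, 3, -1) and v = (10, -2, 3) (row i of K equals u_i·v^T). A rank-one matrix u v^T satisfies K u = u (v·u) and kills the (2)-dimensional subspace v^⊥, so its characteristic polynomial is lambda^2 (lambda - v·u) with v·u = tr K = 1. Hence the eigenvalues of I - K are 1 (multiplicity 2) and 1 - (1) = 0, so det(I - K) = 0. (Direct check: I - K =
[[-9, 2, -3],
 [-30, 7, -9],
 [10, -2, 4]]
has determinant 0.) So 1 is an eigenvalue of K and (I - K) is not invertible. The finite-dimensional Fredholm alternative says: either (I - K) is invertible, or ker(I - K) ≠ {0} and then range(I - K) = ker((I - K)^*)^⊥, with dim ker(I - K) = dim ker((I - K)^*). We are in the second case, so we need both kernels. Kernel of I - K: (I - K) u = u - u (v·u) = u - u = 0, so ker(I - K) = span{u} = span{(1, 3, -1)} (it is exactly 1-dimensional because rank(I - K) = 2). Kernel of the adjoint: K is real, so (I - K)^* = I - K^T = I - v u^T, and (I - v u^T) v = v - v (u·v) = 0; hence ker((I - K)^*) = span{v} = span{(10, -2, 3)}. Therefore (I - K) x = y is solvable iff <y, v> = 0, i.e. iff 10y_1 - 2y_2 + 3y_3 = 0. When this holds, K y = u (v·y) = 0, so (I - K) y = y and x = y is a particular solution; the full solution set is the line x = y + c·u = y + c·(1, 3, -1), c ∈ C.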